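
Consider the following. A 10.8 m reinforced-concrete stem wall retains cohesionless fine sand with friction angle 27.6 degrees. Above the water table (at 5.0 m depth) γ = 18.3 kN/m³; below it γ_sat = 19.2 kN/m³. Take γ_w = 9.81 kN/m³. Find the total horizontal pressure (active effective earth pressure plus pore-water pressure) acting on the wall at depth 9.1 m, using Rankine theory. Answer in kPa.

K_a = (1 − sin φ)/(1 + sin φ) = 0.3668.
γ' = 19.2 − 9.81 = 9.390 kN/m³.
Effective vertical stress at 9.1 m: σ'_v = 18.3×5.0 + 9.390×4.10 = 130.0 kPa.
σ'_h = K_a σ'_v = 0.3668 × 130.0 = 47.68 kPa; u = γ_w × 4.10 = 40.22 kPa.
Total σ_h = 47.68 + 40.22 = 87.90 kPa.

87.9 kPa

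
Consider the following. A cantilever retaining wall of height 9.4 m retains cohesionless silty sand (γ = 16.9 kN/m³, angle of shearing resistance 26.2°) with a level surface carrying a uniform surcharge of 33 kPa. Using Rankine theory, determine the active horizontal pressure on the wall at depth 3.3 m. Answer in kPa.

34.4 kPa

K_a = (1 − sin φ)/(1 + sin φ) = 0.3874.
σ_v = γz + q = 16.9 × 3.3 + 33 = 88.77 kPa.
σ_h = K_a σ_v = 0.3874 × 88.77 = 34.39 kPa.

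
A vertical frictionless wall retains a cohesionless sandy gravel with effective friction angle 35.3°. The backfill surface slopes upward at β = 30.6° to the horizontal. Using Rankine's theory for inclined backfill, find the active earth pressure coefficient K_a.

0.446

K_a = cos β · (cos β − √(cos²β − cos²φ)) / (cos β + √(cos²β − cos²φ)).
cos β = 0.8607, cos φ = 0.8161, √(cos²β − cos²φ) = 0.2735.
K_a = 0.8607 × (0.8607 − 0.2735)/(0.8607 + 0.2735) = 0.4457.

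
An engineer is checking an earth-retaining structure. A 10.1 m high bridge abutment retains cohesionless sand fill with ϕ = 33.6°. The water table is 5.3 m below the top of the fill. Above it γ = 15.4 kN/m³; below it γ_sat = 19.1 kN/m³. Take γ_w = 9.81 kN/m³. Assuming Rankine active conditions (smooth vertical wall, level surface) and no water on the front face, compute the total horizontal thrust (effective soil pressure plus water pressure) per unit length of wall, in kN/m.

K_a = tan²(45° − φ/2) = 0.2875.
γ' = 19.1 − 9.81 = 9.290 kN/m³. Depth below WT = 4.8 m.
σ'_h at WT = K_a γ d_w = 23.47 kPa; at base = 23.47 + K_a γ' × 4.8 = 36.29 kPa.
P₁ (0–5.3 m) = ½×23.47×5.3 = 62.19. P₂ (5.3–10.1 m) = ½(23.47+36.29)×4.8 = 143.4.
P_w = ½ γ_w h₂² = 0.5×9.81×4.8² = 113.0. Total = 62.19+143.4+113.0 = 318.6 kN/m.

319 kN/m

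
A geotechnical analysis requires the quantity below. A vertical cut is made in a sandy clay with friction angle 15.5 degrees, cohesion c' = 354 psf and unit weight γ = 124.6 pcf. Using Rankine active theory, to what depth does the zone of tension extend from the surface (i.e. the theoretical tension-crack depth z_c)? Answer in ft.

K_a = tan²(45° − 15.5°/2) = 0.5782; √K_a = 0.7604.
The active pressure is zero where K_a γ z = 2c√K_a, so z_c = 2c/(γ√K_a) = 2×354/(124.6×0.7604) = 7.472 ft.

7.47 ft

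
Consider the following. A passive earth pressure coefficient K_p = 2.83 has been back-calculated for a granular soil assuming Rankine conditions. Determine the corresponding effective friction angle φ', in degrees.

K_p = (1+sin φ)/(1−sin φ) ⇒ sin φ = (K_p − 1)/(K_p + 1) = 0.4778.
φ = arcsin(0.4778) = 28.54°.

28.5°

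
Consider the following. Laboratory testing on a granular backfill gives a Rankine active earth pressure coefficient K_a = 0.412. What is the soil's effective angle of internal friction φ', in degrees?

24.6°

K_a = tan²(45° − φ/2) ⇒ 45° − φ/2 = arctan(√0.412) = 32.70°.
φ = 2(45° − 32.70°) = 24.61°.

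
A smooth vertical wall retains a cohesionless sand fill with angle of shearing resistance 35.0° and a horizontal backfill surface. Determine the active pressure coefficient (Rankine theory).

0.271

K_a = (1 − sin φ)/(1 + sin φ) = (1 − sin 35.0°)/(1 + sin 35.0°) = 0.2710.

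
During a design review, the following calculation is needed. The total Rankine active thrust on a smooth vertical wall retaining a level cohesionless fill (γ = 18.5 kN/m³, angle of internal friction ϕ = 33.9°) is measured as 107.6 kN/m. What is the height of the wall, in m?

K_a = 0.2839. P_a = ½ K_a γ H² ⇒ H = √(2P_a/(K_a γ)).
H = √(2×107.6/(0.2839×18.5)) = 6.401 m.

6.40 m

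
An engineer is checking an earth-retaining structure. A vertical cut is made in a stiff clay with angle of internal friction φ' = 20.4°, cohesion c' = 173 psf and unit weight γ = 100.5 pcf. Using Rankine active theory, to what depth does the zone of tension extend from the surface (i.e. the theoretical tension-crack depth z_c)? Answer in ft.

K_a = tan²(45° − 20.4°/2) = 0.4831; √K_a = 0.6950.
The active pressure is zero where K_a γ z = 2c√K_a, so z_c = 2c/(γ√K_a) = 2×173/(100.5×0.6950) = 4.954 ft.

4.95 ft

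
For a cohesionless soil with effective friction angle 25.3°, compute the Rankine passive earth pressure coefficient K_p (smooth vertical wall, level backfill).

2.49

K_p = (1 + sin φ)/(1 − sin φ) = tan²(45° + 25.3°/2) = 2.493.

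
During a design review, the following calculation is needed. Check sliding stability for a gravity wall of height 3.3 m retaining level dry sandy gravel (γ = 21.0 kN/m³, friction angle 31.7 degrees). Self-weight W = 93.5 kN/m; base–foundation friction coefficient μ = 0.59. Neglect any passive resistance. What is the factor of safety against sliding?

1.55

K_a = tan²(45° − 31.7°/2) = 0.3111.
P_a = ½K_aγH² = 0.5×0.3111×21.0×3.3² = 35.57 kN/m, acting at H/3 = 1.100 m above the base.
FS_sliding = μW / P_a = 0.59×93.5 / 35.57 = 1.551.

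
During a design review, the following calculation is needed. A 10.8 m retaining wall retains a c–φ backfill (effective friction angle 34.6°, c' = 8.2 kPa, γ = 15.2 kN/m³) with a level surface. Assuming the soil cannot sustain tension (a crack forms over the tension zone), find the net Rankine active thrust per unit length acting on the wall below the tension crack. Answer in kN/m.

K_a = 0.2756; √K_a = 0.5250.
Tension-crack depth z_c = 2c/(γ√K_a) = 2×8.2/(15.2×0.5250) = 2.055 m.
σ_a at base = K_a γ H − 2c√K_a = 0.2756×15.2×10.8 − 2×8.2×0.5250 = 36.64 kPa.
P_a = ½ × 36.64 × (H − z_c) = 0.5×36.64×8.745 = 160.2 kN/m.

160 kN/m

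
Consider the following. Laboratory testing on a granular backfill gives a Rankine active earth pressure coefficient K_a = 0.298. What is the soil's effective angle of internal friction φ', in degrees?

K_a = tan²(45° − φ/2) ⇒ 45° − φ/2 = arctan(√0.298) = 28.63°.
φ = 2(45° − 28.63°) = 32.74°.

32.7°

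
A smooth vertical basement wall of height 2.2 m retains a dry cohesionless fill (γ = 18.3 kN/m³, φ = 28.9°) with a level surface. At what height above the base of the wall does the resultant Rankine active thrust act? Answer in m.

K_a = 0.3484.
The pressure distribution is triangular, so the resultant acts at H/3 above the base = 2.2/3 = 0.7333 m.

0.733 m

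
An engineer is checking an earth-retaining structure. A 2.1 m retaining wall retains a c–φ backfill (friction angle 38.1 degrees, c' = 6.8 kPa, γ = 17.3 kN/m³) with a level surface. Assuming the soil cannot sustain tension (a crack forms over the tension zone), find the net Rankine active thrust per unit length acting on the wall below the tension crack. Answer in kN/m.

K_a = 0.2368; √K_a = 0.4867.
Tension-crack depth z_c = 2c/(γ√K_a) = 2×6.8/(17.3×0.4867) = 1.615 m.
σ_a at base = K_a γ H − 2c√K_a = 0.2368×17.3×2.1 − 2×6.8×0.4867 = 1.986 kPa.
P_a = ½ × 1.986 × (H − z_c) = 0.5×1.986×0.4846 = 0.4811 kN/m.

0.481 kN/m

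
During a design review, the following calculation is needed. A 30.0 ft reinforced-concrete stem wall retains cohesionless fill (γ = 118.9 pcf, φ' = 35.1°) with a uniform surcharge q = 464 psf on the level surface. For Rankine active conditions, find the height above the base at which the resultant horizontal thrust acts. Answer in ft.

11.0 ft

K_a = 0.2698.
Triangular part P₁ = ½K_aγH² = 14440 at H/3 = 10.00 ft; rectangular part P₂ = K_a q H = 3756 at H/2 = 15.00 ft.
ȳ = (P₁·10.00 + P₂·15.00)/(P₁+P₂) = 11.03 ft.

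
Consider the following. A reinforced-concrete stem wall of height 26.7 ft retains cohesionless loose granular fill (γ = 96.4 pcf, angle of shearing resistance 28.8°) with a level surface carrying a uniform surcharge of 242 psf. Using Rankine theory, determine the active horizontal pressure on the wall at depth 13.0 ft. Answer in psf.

K_a = (1 − sin φ)/(1 + sin φ) = 0.3498.
σ_v = γz + q = 96.4 × 13.0 + 242 = 1495 psf.
σ_h = K_a σ_v = 0.3498 × 1495 = 522.9 psf.

523 psf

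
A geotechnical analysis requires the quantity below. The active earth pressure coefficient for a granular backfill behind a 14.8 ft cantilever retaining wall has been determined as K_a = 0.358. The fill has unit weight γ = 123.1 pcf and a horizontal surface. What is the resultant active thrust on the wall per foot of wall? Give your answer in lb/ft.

P = ½ K_a γ H² = 0.5 × 0.358 × 123.1 × 14.8² = 4827 lb/ft.

4830 lb/ft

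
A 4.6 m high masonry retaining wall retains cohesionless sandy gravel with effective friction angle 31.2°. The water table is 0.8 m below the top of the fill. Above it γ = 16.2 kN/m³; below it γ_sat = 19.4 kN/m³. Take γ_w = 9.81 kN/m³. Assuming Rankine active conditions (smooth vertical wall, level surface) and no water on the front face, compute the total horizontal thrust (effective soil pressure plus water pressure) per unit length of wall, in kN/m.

K_a = tan²(45° − φ/2) = 0.3175.
γ' = 19.4 − 9.81 = 9.590 kN/m³. Depth below WT = 3.8 m.
σ'_h at WT = K_a γ d_w = 4.115 kPa; at base = 4.115 + K_a γ' × 3.8 = 15.69 kPa.
P₁ (0–0.8 m) = ½×4.115×0.8 = 1.646. P₂ (0.8–4.6 m) = ½(4.115+15.69)×3.8 = 37.62.
P_w = ½ γ_w h₂² = 0.5×9.81×3.8² = 70.83. Total = 1.646+37.62+70.83 = 110.1 kN/m.

110 kN/m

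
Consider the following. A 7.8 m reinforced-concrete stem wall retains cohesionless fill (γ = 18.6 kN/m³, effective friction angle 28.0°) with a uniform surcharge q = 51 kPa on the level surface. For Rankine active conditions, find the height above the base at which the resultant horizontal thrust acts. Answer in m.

3.14 m

K_a = 0.3610.
Triangular part P₁ = ½K_aγH² = 204.3 at H/3 = 2.600 m; rectangular part P₂ = K_a q H = 143.6 at H/2 = 3.900 m.
ȳ = (P₁·2.600 + P₂·3.900)/(P₁+P₂) = 3.137 m.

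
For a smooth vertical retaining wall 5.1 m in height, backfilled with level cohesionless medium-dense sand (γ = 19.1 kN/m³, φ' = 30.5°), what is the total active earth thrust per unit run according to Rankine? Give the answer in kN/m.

81.1 kN/m

K_a = tan²(45° − φ/2) = 0.3267.
P_a = ½ K_a γ H² = 0.5 × 0.3267 × 19.1 × 5.1² = 81.14 kN/m.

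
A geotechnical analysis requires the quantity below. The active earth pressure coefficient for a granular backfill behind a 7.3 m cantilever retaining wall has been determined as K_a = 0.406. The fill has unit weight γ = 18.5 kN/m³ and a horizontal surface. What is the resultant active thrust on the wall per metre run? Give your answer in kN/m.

200 kN/m

P = ½ K_a γ H² = 0.5 × 0.406 × 18.5 × 7.3² = 200.1 kN/m.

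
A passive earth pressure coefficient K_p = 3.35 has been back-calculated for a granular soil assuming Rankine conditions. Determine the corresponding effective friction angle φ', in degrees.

K_p = (1+sin φ)/(1−sin φ) ⇒ sin φ = (K_p − 1)/(K_p + 1) = 0.5402.
φ = arcsin(0.5402) = 32.70°.

32.7°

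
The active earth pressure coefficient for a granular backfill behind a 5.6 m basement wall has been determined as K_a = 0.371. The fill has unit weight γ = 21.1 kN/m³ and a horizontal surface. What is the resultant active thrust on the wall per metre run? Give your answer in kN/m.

123 kN/m

P = ½ K_a γ H² = 0.5 × 0.371 × 21.1 × 5.6² = 122.7 kN/m.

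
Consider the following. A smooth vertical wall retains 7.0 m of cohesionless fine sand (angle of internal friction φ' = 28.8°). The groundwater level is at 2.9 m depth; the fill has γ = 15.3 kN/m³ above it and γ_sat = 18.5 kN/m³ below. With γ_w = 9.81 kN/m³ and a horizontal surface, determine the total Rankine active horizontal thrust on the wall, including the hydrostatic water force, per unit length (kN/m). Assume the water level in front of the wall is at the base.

K_a = tan²(45° − φ/2) = 0.3498.
γ' = 18.5 − 9.81 = 8.690 kN/m³. Depth below WT = 4.1 m.
σ'_h at WT = K_a γ d_w = 15.52 kPa; at base = 15.52 + K_a γ' × 4.1 = 27.98 kPa.
P₁ (0–2.9 m) = ½×15.52×2.9 = 22.50. P₂ (2.9–7.0 m) = ½(15.52+27.98)×4.1 = 89.17.
P_w = ½ γ_w h₂² = 0.5×9.81×4.1² = 82.45. Total = 22.50+89.17+82.45 = 194.1 kN/m.

194 kN/m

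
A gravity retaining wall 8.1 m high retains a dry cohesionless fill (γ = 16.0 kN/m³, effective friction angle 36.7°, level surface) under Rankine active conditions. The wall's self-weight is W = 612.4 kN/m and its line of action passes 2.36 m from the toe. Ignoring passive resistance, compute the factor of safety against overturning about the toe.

K_a = tan²(45° − 36.7°/2) = 0.2519.
P_a = ½K_aγH² = 0.5×0.2519×16.0×8.1² = 132.2 kN/m, acting at H/3 = 2.700 m above the base.
Overturning moment M_o = P_a × H/3 = 132.2 × 2.700 = 356.9.
Resisting moment M_r = W × 2.36 = 612.4 × 2.36 = 1445.
FS_overturning = M_r/M_o = 1445/356.9 = 4.049.

4.05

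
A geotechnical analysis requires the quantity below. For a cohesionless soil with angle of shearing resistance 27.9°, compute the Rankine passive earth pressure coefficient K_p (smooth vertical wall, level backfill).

K_p = (1 + sin φ)/(1 − sin φ) = tan²(45° + 27.9°/2) = 2.759.

2.76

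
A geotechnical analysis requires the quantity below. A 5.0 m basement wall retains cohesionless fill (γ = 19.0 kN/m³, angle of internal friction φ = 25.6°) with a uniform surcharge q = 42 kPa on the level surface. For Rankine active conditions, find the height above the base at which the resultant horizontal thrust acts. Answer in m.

K_a = 0.3966.
Triangular part P₁ = ½K_aγH² = 94.18 at H/3 = 1.667 m; rectangular part P₂ = K_a q H = 83.28 at H/2 = 2.500 m.
ȳ = (P₁·1.667 + P₂·2.500)/(P₁+P₂) = 2.058 m.

2.06 m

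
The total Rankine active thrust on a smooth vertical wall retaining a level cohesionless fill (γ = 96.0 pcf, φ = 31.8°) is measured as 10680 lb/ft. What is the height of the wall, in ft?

K_a = 0.3098. P_a = ½ K_a γ H² ⇒ H = √(2P_a/(K_a γ)).
H = √(2×10680/(0.3098×96.0)) = 26.80 ft.

26.8 ft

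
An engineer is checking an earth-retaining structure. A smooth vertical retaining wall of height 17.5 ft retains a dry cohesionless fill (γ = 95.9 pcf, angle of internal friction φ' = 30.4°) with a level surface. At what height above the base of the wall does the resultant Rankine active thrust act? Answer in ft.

K_a = 0.3280.
The pressure distribution is triangular, so the resultant acts at H/3 above the base = 17.5/3 = 5.833 ft.

5.83 ft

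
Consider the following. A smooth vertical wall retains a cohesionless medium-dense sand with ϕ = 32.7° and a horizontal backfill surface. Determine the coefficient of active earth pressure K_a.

0.298

K_a = tan²(45° − φ/2) = tan²(28.65°) = 0.2985.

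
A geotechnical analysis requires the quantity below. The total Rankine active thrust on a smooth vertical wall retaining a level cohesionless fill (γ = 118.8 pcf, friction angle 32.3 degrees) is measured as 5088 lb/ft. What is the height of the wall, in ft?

K_a = 0.3035. P_a = ½ K_a γ H² ⇒ H = √(2P_a/(K_a γ)).
H = √(2×5088/(0.3035×118.8)) = 16.80 ft.

16.8 ft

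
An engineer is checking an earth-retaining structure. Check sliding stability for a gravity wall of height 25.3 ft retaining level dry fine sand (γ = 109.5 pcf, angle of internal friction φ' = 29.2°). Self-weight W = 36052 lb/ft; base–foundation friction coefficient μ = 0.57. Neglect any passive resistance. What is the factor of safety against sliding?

K_a = tan²(45° − 29.2°/2) = 0.3442.
P_a = ½K_aγH² = 0.5×0.3442×109.5×25.3² = 12060 lb/ft, acting at H/3 = 8.433 ft above the base.
FS_sliding = μW / P_a = 0.57×36052 / 12060 = 1.704.

1.70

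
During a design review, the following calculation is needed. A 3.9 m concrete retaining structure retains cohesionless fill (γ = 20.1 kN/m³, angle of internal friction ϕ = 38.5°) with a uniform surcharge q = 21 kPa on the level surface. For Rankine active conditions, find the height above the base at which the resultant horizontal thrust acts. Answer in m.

1.53 m

K_a = 0.2327.
Triangular part P₁ = ½K_aγH² = 35.56 at H/3 = 1.300 m; rectangular part P₂ = K_a q H = 19.05 at H/2 = 1.950 m.
ȳ = (P₁·1.300 + P₂·1.950)/(P₁+P₂) = 1.527 m.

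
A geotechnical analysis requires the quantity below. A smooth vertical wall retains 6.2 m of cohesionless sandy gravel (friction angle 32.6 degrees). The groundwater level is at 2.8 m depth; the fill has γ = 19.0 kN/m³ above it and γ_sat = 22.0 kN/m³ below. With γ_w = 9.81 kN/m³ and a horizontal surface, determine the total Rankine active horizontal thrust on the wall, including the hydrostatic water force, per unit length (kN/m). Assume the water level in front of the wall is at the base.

K_a = tan²(45° − φ/2) = 0.2997.
γ' = 22.0 − 9.81 = 12.19 kN/m³. Depth below WT = 3.4 m.
σ'_h at WT = K_a γ d_w = 15.95 kPa; at base = 15.95 + K_a γ' × 3.4 = 28.37 kPa.
P₁ (0–2.8 m) = ½×15.95×2.8 = 22.32. P₂ (2.8–6.2 m) = ½(15.95+28.37)×3.4 = 75.34.
P_w = ½ γ_w h₂² = 0.5×9.81×3.4² = 56.70. Total = 22.32+75.34+56.70 = 154.4 kN/m.

154 kN/m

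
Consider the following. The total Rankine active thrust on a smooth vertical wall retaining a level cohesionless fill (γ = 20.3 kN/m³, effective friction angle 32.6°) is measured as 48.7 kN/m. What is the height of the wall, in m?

4.00 m

K_a = 0.2997. P_a = ½ K_a γ H² ⇒ H = √(2P_a/(K_a γ)).
H = √(2×48.7/(0.2997×20.3)) = 4.001 m.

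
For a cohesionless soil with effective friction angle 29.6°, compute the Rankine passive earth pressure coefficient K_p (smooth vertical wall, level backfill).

2.95

K_p = (1 + sin φ)/(1 − sin φ) = tan²(45° + 29.6°/2) = 2.952.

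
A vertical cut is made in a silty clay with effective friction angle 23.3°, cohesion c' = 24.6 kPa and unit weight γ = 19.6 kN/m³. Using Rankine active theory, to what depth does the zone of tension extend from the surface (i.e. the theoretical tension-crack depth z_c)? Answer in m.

K_a = tan²(45° − 23.3°/2) = 0.4331; √K_a = 0.6581.
The active pressure is zero where K_a γ z = 2c√K_a, so z_c = 2c/(γ√K_a) = 2×24.6/(19.6×0.6581) = 3.814 m.

3.81 m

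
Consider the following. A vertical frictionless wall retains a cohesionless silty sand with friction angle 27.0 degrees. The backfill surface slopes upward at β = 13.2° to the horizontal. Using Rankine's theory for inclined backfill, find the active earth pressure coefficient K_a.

0.414

K_a = cos β · (cos β − √(cos²β − cos²φ)) / (cos β + √(cos²β − cos²φ)).
cos β = 0.9736, cos φ = 0.8910, √(cos²β − cos²φ) = 0.3924.
K_a = 0.9736 × (0.9736 − 0.3924)/(0.9736 + 0.3924) = 0.4142.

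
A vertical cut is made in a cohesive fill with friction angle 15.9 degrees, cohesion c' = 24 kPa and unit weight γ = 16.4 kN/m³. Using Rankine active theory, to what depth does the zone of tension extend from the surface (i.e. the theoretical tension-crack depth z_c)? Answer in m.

3.88 m

K_a = tan²(45° − 15.9°/2) = 0.5699; √K_a = 0.7549.
The active pressure is zero where K_a γ z = 2c√K_a, so z_c = 2c/(γ√K_a) = 2×24/(16.4×0.7549) = 3.877 m.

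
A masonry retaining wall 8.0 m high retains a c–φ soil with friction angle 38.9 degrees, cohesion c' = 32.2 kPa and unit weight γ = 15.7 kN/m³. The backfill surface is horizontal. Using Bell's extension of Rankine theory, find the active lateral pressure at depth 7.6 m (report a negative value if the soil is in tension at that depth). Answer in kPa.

-3.52 kPa

K_a = (1 − sin φ)/(1 + sin φ) = 0.2285.
σ_a = K_a γ z − 2c√K_a = 0.2285×15.7×7.6 − 2×32.2×0.4780 = -3.518 kPa.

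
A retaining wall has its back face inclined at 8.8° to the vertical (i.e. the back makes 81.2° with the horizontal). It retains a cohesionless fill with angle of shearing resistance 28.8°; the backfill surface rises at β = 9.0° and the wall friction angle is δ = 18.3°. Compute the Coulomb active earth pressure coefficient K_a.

K_a = sin²(α+φ) / [sin²α · sin(α−δ) · (1 + √{sin(φ+δ)sin(φ−β) / (sin(α−δ)sin(α+β))})²].
With α = 81.2°, φ = 28.8°, δ = 18.3°, β = 9.0°: K_a = 0.4350.

0.435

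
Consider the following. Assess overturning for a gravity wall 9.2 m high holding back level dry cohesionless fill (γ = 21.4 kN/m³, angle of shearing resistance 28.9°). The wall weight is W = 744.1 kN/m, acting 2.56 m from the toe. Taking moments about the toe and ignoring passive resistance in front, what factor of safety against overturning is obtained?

K_a = tan²(45° − 28.9°/2) = 0.3484.
P_a = ½K_aγH² = 0.5×0.3484×21.4×9.2² = 315.5 kN/m, acting at H/3 = 3.067 m above the base.
Overturning moment M_o = P_a × H/3 = 315.5 × 3.067 = 967.5.
Resisting moment M_r = W × 2.56 = 744.1 × 2.56 = 1905.
FS_overturning = M_r/M_o = 1905/967.5 = 1.969.

1.97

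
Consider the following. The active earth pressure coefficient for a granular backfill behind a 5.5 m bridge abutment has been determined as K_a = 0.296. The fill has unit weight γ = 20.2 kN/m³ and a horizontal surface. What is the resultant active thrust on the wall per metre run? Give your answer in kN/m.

90.4 kN/m

P = ½ K_a γ H² = 0.5 × 0.296 × 20.2 × 5.5² = 90.44 kN/m.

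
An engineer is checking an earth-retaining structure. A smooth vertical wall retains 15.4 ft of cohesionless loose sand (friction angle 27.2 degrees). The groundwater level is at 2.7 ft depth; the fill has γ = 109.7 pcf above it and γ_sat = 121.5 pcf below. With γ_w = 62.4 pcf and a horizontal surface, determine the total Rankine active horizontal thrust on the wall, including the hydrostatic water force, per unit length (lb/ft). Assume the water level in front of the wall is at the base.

8360 lb/ft

K_a = tan²(45° − φ/2) = 0.3726.
γ' = 121.5 − 62.4 = 59.10 pcf. Depth below WT = 12.7 ft.
σ'_h at WT = K_a γ d_w = 110.4 psf; at base = 110.4 + K_a γ' × 12.7 = 390.0 psf.
P₁ (0–2.7 ft) = ½×110.4×2.7 = 149.0. P₂ (2.7–15.4 ft) = ½(110.4+390.0)×12.7 = 3177.
P_w = ½ γ_w h₂² = 0.5×62.4×12.7² = 5032. Total = 149.0+3177+5032 = 8359 lb/ft.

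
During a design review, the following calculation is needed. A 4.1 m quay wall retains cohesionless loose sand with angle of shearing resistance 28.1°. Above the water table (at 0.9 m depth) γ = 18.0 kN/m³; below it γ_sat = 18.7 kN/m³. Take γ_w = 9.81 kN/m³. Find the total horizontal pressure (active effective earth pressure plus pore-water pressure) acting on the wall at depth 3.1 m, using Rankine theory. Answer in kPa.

34.4 kPa

K_a = (1 − sin φ)/(1 + sin φ) = 0.3596.
γ' = 18.7 − 9.81 = 8.890 kN/m³.
Effective vertical stress at 3.1 m: σ'_v = 18.0×0.9 + 8.890×2.20 = 35.76 kPa.
σ'_h = K_a σ'_v = 0.3596 × 35.76 = 12.86 kPa; u = γ_w × 2.20 = 21.58 kPa.
Total σ_h = 12.86 + 21.58 = 34.44 kPa.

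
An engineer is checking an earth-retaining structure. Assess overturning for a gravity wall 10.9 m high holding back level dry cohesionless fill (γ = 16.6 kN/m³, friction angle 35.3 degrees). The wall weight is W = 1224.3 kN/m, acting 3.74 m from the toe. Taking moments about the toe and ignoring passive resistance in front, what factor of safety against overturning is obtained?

4.78

K_a = tan²(45° − 35.3°/2) = 0.2675.
P_a = ½K_aγH² = 0.5×0.2675×16.6×10.9² = 263.8 kN/m, acting at H/3 = 3.633 m above the base.
Overturning moment M_o = P_a × H/3 = 263.8 × 3.633 = 958.6.
Resisting moment M_r = W × 3.74 = 1224.3 × 3.74 = 4579.
FS_overturning = M_r/M_o = 4579/958.6 = 4.777.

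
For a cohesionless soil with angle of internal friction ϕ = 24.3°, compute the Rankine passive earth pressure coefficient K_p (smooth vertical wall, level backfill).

K_p = (1 + sin φ)/(1 − sin φ) = tan²(45° + 24.3°/2) = 2.399.

2.40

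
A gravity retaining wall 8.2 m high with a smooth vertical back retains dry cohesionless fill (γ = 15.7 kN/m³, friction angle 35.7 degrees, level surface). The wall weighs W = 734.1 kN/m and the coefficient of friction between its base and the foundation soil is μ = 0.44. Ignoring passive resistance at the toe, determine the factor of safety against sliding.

K_a = tan²(45° − 35.7°/2) = 0.2630.
P_a = ½K_aγH² = 0.5×0.2630×15.7×8.2² = 138.8 kN/m, acting at H/3 = 2.733 m above the base.
FS_sliding = μW / P_a = 0.44×734.1 / 138.8 = 2.327.

2.33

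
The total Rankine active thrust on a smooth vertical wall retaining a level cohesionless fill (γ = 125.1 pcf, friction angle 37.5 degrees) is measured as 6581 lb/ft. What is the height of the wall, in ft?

K_a = 0.2432. P_a = ½ K_a γ H² ⇒ H = √(2P_a/(K_a γ)).
H = √(2×6581/(0.2432×125.1)) = 20.80 ft.

20.8 ft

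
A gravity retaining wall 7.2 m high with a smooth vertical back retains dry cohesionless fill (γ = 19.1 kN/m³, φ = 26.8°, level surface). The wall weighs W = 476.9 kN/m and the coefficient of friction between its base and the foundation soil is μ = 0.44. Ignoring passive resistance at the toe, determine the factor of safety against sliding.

1.12

K_a = tan²(45° − 26.8°/2) = 0.3785.
P_a = ½K_aγH² = 0.5×0.3785×19.1×7.2² = 187.4 kN/m, acting at H/3 = 2.400 m above the base.
FS_sliding = μW / P_a = 0.44×476.9 / 187.4 = 1.120.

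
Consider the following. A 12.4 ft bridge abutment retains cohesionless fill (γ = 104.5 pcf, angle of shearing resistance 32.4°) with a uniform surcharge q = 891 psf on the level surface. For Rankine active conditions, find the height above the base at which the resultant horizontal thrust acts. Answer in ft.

5.33 ft

K_a = 0.3022.
Triangular part P₁ = ½K_aγH² = 2428 at H/3 = 4.133 ft; rectangular part P₂ = K_a q H = 3339 at H/2 = 6.200 ft.
ȳ = (P₁·4.133 + P₂·6.200)/(P₁+P₂) = 5.330 ft.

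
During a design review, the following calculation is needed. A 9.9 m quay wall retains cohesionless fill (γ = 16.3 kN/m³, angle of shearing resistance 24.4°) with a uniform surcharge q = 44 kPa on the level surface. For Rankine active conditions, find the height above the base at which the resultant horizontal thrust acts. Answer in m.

3.88 m

K_a = 0.4153.
Triangular part P₁ = ½K_aγH² = 331.8 at H/3 = 3.300 m; rectangular part P₂ = K_a q H = 180.9 at H/2 = 4.950 m.
ȳ = (P₁·3.300 + P₂·4.950)/(P₁+P₂) = 3.882 m.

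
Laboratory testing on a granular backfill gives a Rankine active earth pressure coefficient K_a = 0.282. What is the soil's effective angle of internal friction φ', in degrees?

34.1°

K_a = tan²(45° − φ/2) ⇒ 45° − φ/2 = arctan(√0.282) = 27.97°.
φ = 2(45° − 27.97°) = 34.06°.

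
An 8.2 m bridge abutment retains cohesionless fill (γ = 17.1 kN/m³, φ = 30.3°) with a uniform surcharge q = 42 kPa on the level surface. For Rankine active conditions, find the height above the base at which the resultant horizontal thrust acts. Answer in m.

K_a = 0.3293.
Triangular part P₁ = ½K_aγH² = 189.3 at H/3 = 2.733 m; rectangular part P₂ = K_a q H = 113.4 at H/2 = 4.100 m.
ȳ = (P₁·2.733 + P₂·4.100)/(P₁+P₂) = 3.245 m.

3.25 m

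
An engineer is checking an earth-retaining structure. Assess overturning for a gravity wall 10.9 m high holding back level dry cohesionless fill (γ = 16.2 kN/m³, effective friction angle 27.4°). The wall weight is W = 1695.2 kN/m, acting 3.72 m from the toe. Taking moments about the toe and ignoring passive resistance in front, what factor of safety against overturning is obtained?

K_a = tan²(45° − 27.4°/2) = 0.3697.
P_a = ½K_aγH² = 0.5×0.3697×16.2×10.9² = 355.8 kN/m, acting at H/3 = 3.633 m above the base.
Overturning moment M_o = P_a × H/3 = 355.8 × 3.633 = 1293.
Resisting moment M_r = W × 3.72 = 1695.2 × 3.72 = 6306.
FS_overturning = M_r/M_o = 6306/1293 = 4.879.

4.88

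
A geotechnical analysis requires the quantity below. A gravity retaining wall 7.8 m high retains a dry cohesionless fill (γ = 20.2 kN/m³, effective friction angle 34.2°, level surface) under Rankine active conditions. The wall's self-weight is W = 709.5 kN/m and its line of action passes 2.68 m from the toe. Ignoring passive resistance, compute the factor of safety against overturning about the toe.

K_a = tan²(45° − 34.2°/2) = 0.2803.
P_a = ½K_aγH² = 0.5×0.2803×20.2×7.8² = 172.3 kN/m, acting at H/3 = 2.600 m above the base.
Overturning moment M_o = P_a × H/3 = 172.3 × 2.600 = 447.9.
Resisting moment M_r = W × 2.68 = 709.5 × 2.68 = 1901.
FS_overturning = M_r/M_o = 1901/447.9 = 4.245.

4.25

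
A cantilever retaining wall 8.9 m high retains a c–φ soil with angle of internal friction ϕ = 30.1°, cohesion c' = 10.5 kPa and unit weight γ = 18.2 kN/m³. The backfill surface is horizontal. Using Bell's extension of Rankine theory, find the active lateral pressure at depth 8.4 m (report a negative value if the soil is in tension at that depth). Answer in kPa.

38.7 kPa

K_a = (1 − sin φ)/(1 + sin φ) = 0.3320.
σ_a = K_a γ z − 2c√K_a = 0.3320×18.2×8.4 − 2×10.5×0.5762 = 38.65 kPa.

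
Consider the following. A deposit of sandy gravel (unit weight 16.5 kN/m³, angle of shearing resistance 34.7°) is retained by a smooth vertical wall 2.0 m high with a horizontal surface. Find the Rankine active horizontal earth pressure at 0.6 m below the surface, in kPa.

K_a = (1 − sin φ)/(1 + sin φ) = 0.2745.
σ_h = K_a γ z = 0.2745 × 16.5 × 0.6 = 2.717 kPa.

2.72 kPa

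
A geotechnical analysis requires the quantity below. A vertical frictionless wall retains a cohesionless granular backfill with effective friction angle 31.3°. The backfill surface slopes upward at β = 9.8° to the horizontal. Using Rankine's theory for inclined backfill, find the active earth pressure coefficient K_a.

K_a = cos β · (cos β − √(cos²β − cos²φ)) / (cos β + √(cos²β − cos²φ)).
cos β = 0.9854, cos φ = 0.8545, √(cos²β − cos²φ) = 0.4908.
K_a = 0.9854 × (0.9854 − 0.4908)/(0.9854 + 0.4908) = 0.3301.

0.330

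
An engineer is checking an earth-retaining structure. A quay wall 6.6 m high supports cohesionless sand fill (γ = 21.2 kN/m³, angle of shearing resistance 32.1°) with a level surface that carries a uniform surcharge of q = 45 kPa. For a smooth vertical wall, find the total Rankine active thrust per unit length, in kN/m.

K_a = tan²(45° − φ/2) = 0.3060.
Soil triangle: ½ K_a γ H² = 0.5×0.3060×21.2×6.6² = 141.3 kN/m.
Surcharge rectangle: K_a q H = 0.3060×45×6.6 = 90.88 kN/m.
Total = 141.3 + 90.88 = 232.2 kN/m.

232 kN/m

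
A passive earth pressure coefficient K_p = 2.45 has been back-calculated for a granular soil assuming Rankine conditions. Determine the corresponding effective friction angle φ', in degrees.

K_p = (1+sin φ)/(1−sin φ) ⇒ sin φ = (K_p − 1)/(K_p + 1) = 0.4203.
φ = arcsin(0.4203) = 24.85°.

24.9°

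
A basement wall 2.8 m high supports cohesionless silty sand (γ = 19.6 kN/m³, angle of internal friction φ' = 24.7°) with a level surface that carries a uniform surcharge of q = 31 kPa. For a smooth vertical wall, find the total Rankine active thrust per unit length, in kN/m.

K_a = tan²(45° − φ/2) = 0.4106.
Soil triangle: ½ K_a γ H² = 0.5×0.4106×19.6×2.8² = 31.54 kN/m.
Surcharge rectangle: K_a q H = 0.4106×31×2.8 = 35.64 kN/m.
Total = 31.54 + 35.64 = 67.18 kN/m.

67.2 kN/m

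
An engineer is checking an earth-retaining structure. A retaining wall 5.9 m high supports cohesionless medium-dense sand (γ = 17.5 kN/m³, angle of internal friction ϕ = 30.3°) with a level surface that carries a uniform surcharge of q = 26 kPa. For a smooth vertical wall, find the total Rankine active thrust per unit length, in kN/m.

151 kN/m

K_a = tan²(45° − φ/2) = 0.3293.
Soil triangle: ½ K_a γ H² = 0.5×0.3293×17.5×5.9² = 100.3 kN/m.
Surcharge rectangle: K_a q H = 0.3293×26×5.9 = 50.52 kN/m.
Total = 100.3 + 50.52 = 150.8 kN/m.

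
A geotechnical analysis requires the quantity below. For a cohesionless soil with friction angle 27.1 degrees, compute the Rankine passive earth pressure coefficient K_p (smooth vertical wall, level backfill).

K_p = (1 + sin φ)/(1 − sin φ) = tan²(45° + 27.1°/2) = 2.673.

2.67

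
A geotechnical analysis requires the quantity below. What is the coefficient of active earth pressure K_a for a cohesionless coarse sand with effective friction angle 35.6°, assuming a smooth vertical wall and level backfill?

0.264

K_a = (1 − sin φ)/(1 + sin φ) = (1 − sin 35.6°)/(1 + sin 35.6°) = 0.2641.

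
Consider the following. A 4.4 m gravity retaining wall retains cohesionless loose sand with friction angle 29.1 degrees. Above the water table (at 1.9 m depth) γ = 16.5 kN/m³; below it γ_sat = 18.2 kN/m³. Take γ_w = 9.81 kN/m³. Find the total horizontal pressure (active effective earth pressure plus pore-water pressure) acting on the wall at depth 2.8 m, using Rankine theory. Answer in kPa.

22.3 kPa

K_a = (1 − sin φ)/(1 + sin φ) = 0.3456.
γ' = 18.2 − 9.81 = 8.390 kN/m³.
Effective vertical stress at 2.8 m: σ'_v = 16.5×1.9 + 8.390×0.900 = 38.90 kPa.
σ'_h = K_a σ'_v = 0.3456 × 38.90 = 13.44 kPa; u = γ_w × 0.900 = 8.829 kPa.
Total σ_h = 13.44 + 8.829 = 22.27 kPa.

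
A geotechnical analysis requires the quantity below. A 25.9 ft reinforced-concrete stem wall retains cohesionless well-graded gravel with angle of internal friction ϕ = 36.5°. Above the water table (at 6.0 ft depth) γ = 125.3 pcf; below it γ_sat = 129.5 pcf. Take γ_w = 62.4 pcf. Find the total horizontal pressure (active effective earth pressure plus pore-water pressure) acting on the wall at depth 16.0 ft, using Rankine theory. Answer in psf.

K_a = (1 − sin φ)/(1 + sin φ) = 0.2541.
γ' = 129.5 − 62.4 = 67.10 pcf.
Effective vertical stress at 16.0 ft: σ'_v = 125.3×6.0 + 67.10×10.0 = 1423 psf.
σ'_h = K_a σ'_v = 0.2541 × 1423 = 361.5 psf; u = γ_w × 10.0 = 624.0 psf.
Total σ_h = 361.5 + 624.0 = 985.5 psf.

985 psf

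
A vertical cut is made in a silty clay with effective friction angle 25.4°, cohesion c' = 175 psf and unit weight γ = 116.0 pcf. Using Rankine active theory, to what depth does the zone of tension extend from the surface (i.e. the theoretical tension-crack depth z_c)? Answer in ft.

4.77 ft

K_a = tan²(45° − 25.4°/2) = 0.3996; √K_a = 0.6322.
The active pressure is zero where K_a γ z = 2c√K_a, so z_c = 2c/(γ√K_a) = 2×175/(116.0×0.6322) = 4.773 ft.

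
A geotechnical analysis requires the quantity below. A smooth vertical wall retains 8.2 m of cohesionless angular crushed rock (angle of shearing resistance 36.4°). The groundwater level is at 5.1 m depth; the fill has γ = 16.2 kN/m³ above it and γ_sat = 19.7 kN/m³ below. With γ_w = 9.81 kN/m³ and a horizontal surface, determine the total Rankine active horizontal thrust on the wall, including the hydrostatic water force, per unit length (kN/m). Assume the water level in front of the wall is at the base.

178 kN/m

K_a = tan²(45° − φ/2) = 0.2552.
γ' = 19.7 − 9.81 = 9.890 kN/m³. Depth below WT = 3.1 m.
σ'_h at WT = K_a γ d_w = 21.08 kPa; at base = 21.08 + K_a γ' × 3.1 = 28.90 kPa.
P₁ (0–5.1 m) = ½×21.08×5.1 = 53.76. P₂ (5.1–8.2 m) = ½(21.08+28.90)×3.1 = 77.48.
P_w = ½ γ_w h₂² = 0.5×9.81×3.1² = 47.14. Total = 53.76+77.48+47.14 = 178.4 kN/m.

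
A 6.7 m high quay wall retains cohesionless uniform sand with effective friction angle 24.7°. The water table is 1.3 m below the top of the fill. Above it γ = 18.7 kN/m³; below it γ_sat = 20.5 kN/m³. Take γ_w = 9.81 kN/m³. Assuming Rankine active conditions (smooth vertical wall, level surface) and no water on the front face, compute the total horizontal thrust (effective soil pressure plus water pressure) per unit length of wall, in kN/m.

K_a = tan²(45° − φ/2) = 0.4106.
γ' = 20.5 − 9.81 = 10.69 kN/m³. Depth below WT = 5.4 m.
σ'_h at WT = K_a γ d_w = 9.981 kPa; at base = 9.981 + K_a γ' × 5.4 = 33.68 kPa.
P₁ (0–1.3 m) = ½×9.981×1.3 = 6.488. P₂ (1.3–6.7 m) = ½(9.981+33.68)×5.4 = 117.9.
P_w = ½ γ_w h₂² = 0.5×9.81×5.4² = 143.0. Total = 6.488+117.9+143.0 = 267.4 kN/m.

267 kN/m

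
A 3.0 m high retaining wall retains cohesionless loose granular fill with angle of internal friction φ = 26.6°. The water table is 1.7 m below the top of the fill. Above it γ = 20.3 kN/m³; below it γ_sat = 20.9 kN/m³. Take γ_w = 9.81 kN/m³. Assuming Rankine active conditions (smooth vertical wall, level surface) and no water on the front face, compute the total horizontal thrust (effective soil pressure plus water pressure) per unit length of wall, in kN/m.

K_a = tan²(45° − φ/2) = 0.3814.
γ' = 20.9 − 9.81 = 11.09 kN/m³. Depth below WT = 1.3 m.
σ'_h at WT = K_a γ d_w = 13.16 kPa; at base = 13.16 + K_a γ' × 1.3 = 18.66 kPa.
P₁ (0–1.7 m) = ½×13.16×1.7 = 11.19. P₂ (1.7–3.0 m) = ½(13.16+18.66)×1.3 = 20.69.
P_w = ½ γ_w h₂² = 0.5×9.81×1.3² = 8.289. Total = 11.19+20.69+8.289 = 40.17 kN/m.

40.2 kN/m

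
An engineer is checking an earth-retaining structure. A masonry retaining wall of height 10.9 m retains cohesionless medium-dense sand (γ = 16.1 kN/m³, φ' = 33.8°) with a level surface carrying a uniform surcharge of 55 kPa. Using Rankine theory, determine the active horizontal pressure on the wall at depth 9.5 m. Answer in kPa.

59.3 kPa

K_a = (1 − sin φ)/(1 + sin φ) = 0.2851.
σ_v = γz + q = 16.1 × 9.5 + 55 = 208.0 kPa.
σ_h = K_a σ_v = 0.2851 × 208.0 = 59.29 kPa.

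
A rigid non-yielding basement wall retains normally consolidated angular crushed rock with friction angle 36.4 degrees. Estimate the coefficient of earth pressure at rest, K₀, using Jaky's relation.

0.407

K₀ = 1 − sin φ' = 1 − sin 36.4° = 0.4066.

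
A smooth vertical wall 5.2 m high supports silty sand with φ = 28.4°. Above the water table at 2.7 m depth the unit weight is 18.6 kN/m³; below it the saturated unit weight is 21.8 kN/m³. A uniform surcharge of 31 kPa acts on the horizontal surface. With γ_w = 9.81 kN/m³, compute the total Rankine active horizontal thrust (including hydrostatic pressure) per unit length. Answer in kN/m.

K_a = tan²(45° − φ/2) = 0.3554.
γ' = 21.8 − 9.81 = 11.99 kN/m³. h₂ = H − d_w = 2.5 m.
σ'_h: at surface K_a·q = 11.02; at WT K_a(q+γd_w) = 28.86; at base K_a(q+γd_w+γ'h₂) = 39.51 kPa.
P₁ = ½(11.02+28.86)×2.7 = 53.84; P₂ = ½(28.86+39.51)×2.5 = 85.47; P_w = ½γ_w h₂² = 30.66.
Total = 53.84+85.47+30.66 = 170.0 kN/m.

170 kN/m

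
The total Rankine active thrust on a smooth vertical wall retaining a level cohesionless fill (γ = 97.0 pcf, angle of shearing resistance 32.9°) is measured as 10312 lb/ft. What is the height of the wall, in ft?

26.8 ft

K_a = 0.2960. P_a = ½ K_a γ H² ⇒ H = √(2P_a/(K_a γ)).
H = √(2×10312/(0.2960×97.0)) = 26.80 ft.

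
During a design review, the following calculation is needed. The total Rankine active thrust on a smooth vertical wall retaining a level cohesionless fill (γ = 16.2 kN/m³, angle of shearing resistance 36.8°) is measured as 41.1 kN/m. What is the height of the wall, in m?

4.50 m

K_a = 0.2508. P_a = ½ K_a γ H² ⇒ H = √(2P_a/(K_a γ)).
H = √(2×41.1/(0.2508×16.2)) = 4.498 m.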